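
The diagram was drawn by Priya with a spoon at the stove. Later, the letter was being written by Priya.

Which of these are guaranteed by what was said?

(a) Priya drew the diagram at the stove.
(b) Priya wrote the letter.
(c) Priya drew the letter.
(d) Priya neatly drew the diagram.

(a) Entailed — the original entails any weakening of itself; this just drops 'with a spoon'.
(b) Not entailed — 'was writing' is progressive on an accomplishment; it does not entail the completed 'wrote'.
(c) Not entailed — Priya drew the diagram, not the letter; the letter belongs to the writing event.
(d) Not entailed — 'neatly' adds information not in the original event.

(a)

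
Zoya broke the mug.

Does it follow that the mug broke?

'Zoya broke the mug' is the causative; it entails the inchoative 'the mug broke'.

yes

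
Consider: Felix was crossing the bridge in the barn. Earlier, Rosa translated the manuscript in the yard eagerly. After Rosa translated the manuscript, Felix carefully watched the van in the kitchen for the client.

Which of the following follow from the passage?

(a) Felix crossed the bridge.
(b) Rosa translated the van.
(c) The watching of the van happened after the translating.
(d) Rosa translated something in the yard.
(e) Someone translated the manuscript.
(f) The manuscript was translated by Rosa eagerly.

(c), (d), (e), (f)

(a) Not entailed — 'was crossing' is progressive on an accomplishment; it does not entail the completed 'crossed'.
(b) Not entailed — Rosa translated the manuscript, not the van; the van belongs to the watching event.
(c) Entailed — the narrative places the translating before the watching.
(d) Entailed — this follows by dropping conjuncts from the translating event's description.
(e) Entailed — the original entails any weakening of itself; this just drops 'eagerly', 'in the yard' and generalizes the agent.
(f) Entailed — every conjunct here is already in the original translating event.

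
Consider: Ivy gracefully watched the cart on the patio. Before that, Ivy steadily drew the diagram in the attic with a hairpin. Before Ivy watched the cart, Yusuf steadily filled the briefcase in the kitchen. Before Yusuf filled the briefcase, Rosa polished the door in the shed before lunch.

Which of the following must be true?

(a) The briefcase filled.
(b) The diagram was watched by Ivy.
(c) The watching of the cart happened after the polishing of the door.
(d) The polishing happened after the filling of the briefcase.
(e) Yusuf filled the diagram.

(a) Entailed — 'Yusuf filled the briefcase' is causative; it entails the inchoative 'the briefcase filled'.
(b) Not entailed — Ivy watched the cart, not the diagram; the diagram belongs to the drawing event.
(c) Entailed — the narrative places the polishing before the watching.
(d) Not entailed — the narrative places the polishing before the filling, not after.
(e) Not entailed — Yusuf filled the briefcase, not the diagram; the diagram belongs to the drawing event.

(a), (c)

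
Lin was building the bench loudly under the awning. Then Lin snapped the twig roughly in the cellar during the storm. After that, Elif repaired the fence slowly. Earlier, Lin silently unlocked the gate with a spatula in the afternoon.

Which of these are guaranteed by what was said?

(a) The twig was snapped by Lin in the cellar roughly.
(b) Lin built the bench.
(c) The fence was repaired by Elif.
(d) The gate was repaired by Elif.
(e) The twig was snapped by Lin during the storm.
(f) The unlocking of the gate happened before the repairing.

(a), (c), (e), (f)

(a) Entailed — the original entails any weakening of itself; this just drops 'during the storm'.
(b) Not entailed — 'was building' is progressive on an accomplishment; it does not entail the completed 'built'.
(c) Entailed — this follows by dropping conjuncts from the repairing event's description.
(d) Not entailed — Elif repaired the fence, not the gate; the gate belongs to the unlocking event.
(e) Entailed — this follows by dropping conjuncts from the snapping event's description.
(f) Entailed — the narrative places the unlocking before the repairing.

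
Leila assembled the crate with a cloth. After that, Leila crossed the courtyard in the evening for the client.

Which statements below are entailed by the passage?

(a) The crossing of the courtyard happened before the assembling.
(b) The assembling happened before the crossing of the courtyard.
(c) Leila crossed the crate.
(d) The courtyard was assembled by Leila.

(a) Not entailed — the narrative places the assembling before the crossing, not after.
(b) Entailed — the narrative places the assembling before the crossing.
(c) Not entailed — Leila crossed the courtyard, not the crate; the crate belongs to the assembling event.
(d) Not entailed — Leila assembled the crate, not the courtyard; the courtyard belongs to the crossing event.

(b)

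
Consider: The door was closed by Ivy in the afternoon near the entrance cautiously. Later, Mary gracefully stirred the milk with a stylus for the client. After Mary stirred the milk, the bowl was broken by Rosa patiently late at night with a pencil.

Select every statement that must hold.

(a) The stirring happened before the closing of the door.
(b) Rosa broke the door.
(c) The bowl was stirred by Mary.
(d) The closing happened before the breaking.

(d)

(a) Not entailed — the narrative places the closing before the stirring, not after.
(b) Not entailed — Rosa broke the bowl, not the door; the door belongs to the closing event.
(c) Not entailed — Mary stirred the milk, not the bowl; the bowl belongs to the breaking event.
(d) Entailed — the narrative places the closing before the breaking.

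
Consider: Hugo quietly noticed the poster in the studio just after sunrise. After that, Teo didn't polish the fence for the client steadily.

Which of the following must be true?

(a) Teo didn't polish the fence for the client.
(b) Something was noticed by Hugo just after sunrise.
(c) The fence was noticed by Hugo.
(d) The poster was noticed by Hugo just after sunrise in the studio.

(a) Not entailed — dropping 'steadily' under negation is not valid — the original leaves open that Teo polished the fence some other way.
(b) Entailed — dropping 'quietly', 'in the studio' and generalizing the patient leaves a sub-description the original still satisfies.
(c) Not entailed — Hugo noticed the poster, not the fence; the fence belongs to the polishing event.
(d) Entailed — the original entails any weakening of itself; this just drops 'quietly'.

(b), (d)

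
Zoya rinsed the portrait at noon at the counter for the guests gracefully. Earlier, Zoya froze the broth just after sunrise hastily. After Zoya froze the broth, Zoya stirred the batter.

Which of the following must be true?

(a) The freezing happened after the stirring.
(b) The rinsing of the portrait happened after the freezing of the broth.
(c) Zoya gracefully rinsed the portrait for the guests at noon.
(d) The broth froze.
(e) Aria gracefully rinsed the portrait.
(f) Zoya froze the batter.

(b), (c), (d)

(a) Not entailed — the narrative places the freezing before the stirring, not after.
(b) Entailed — the narrative places the freezing before the rinsing.
(c) Entailed — every conjunct here is already in the original rinsing event.
(d) Entailed — 'Zoya froze the broth' is causative; it entails the inchoative 'the broth froze'.
(e) Not entailed — the passage has Zoya rinsing the portrait, not Aria.
(f) Not entailed — Zoya froze the broth, not the batter; the batter belongs to the stirring event.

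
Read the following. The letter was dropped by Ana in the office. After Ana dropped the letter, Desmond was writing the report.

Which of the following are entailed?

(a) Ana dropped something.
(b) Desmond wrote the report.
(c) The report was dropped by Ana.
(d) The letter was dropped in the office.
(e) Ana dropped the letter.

(a), (d), (e)

(a) Entailed — dropping 'in the office' and generalizing the patient leaves a sub-description the original still satisfies.
(b) Not entailed — 'was writing' is progressive on an accomplishment; it does not entail the completed 'wrote'.
(c) Not entailed — Ana dropped the letter, not the report; the report belongs to the writing event.
(d) Entailed — this follows by dropping conjuncts from the dropping event's description.
(e) Entailed — this follows by dropping conjuncts from the dropping event's description.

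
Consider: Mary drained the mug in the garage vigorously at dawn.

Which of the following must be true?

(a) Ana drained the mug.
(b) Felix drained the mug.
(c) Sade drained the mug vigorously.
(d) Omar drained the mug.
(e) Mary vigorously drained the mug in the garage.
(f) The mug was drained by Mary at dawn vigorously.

(e), (f)

(a) Not entailed — the passage has Mary draining the mug, not Ana.
(b) Not entailed — the passage has Mary draining the mug, not Felix.
(c) Not entailed — the passage has Mary draining the mug, not Sade.
(d) Not entailed — the passage has Mary draining the mug, not Omar.
(e) Entailed — every conjunct here is already in the original draining event.
(f) Entailed — this follows by dropping conjuncts from the draining event's description.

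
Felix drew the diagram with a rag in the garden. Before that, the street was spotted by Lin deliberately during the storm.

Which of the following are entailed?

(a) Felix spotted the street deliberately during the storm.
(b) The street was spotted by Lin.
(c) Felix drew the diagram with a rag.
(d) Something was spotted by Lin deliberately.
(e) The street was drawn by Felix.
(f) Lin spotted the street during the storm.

(b), (c), (d), (f)

(a) Not entailed — the passage has Lin spotting the street, not Felix.
(b) Entailed — dropping 'deliberately', 'during the storm' leaves a sub-description the original still satisfies.
(c) Entailed — this follows by dropping conjuncts from the drawing event's description.
(d) Entailed — this follows by dropping conjuncts from the spotting event's description.
(e) Not entailed — Felix drew the diagram, not the street; the street belongs to the spotting event.
(f) Entailed — the original entails any weakening of itself; this just drops 'deliberately'.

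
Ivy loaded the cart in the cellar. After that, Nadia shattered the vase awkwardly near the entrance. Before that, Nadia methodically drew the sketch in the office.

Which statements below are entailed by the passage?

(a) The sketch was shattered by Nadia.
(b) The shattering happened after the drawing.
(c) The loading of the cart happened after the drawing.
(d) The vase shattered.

(a) Not entailed — Nadia shattered the vase, not the sketch; the sketch belongs to the drawing event.
(b) Entailed — the narrative places the drawing before the shattering.
(c) Not entailed — the narrative doesn't order the drawing relative to the loading.
(d) Entailed — 'Nadia shattered the vase' is causative; it entails the inchoative 'the vase shattered'.

(b), (d)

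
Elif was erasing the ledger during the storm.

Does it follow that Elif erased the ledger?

no

'was erasing' is progressive; for an accomplishment like 'erase the ledger', it doesn't entail completion.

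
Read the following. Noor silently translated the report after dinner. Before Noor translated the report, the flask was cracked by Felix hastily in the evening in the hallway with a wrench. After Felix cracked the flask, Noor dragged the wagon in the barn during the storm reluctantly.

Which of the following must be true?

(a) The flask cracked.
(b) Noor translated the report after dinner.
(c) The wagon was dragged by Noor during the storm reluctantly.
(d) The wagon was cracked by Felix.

(a) Entailed — 'Felix cracked the flask' is causative; it entails the inchoative 'the flask cracked'.
(b) Entailed — the original entails any weakening of itself; this just drops 'silently'.
(c) Entailed — the original entails any weakening of itself; this just drops 'in the barn'.
(d) Not entailed — Felix cracked the flask, not the wagon; the wagon belongs to the dragging event.

(a), (b), (c)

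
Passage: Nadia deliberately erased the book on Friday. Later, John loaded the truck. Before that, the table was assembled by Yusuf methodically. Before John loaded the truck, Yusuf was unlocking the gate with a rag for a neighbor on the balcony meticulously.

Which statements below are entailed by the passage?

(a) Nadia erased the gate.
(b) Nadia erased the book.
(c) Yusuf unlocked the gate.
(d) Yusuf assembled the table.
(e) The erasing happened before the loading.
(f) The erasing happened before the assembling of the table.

(b), (d), (e)

(a) Not entailed — Nadia erased the book, not the gate; the gate belongs to the unlocking event.
(b) Entailed — the original entails any weakening of itself; this just drops 'deliberately', 'on Friday'.
(c) Not entailed — 'was unlocking' is progressive on an accomplishment; it does not entail the completed 'unlocked'.
(d) Entailed — dropping 'methodically' leaves a sub-description the original still satisfies.
(e) Entailed — the narrative places the erasing before the loading.
(f) Not entailed — the narrative doesn't order the erasing relative to the assembling.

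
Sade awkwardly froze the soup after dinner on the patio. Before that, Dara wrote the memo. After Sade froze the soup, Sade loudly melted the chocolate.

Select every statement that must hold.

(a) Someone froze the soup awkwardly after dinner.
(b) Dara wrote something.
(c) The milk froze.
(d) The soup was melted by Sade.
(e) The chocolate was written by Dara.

(a) Entailed — this follows by dropping conjuncts from the freezing event's description.
(b) Entailed — every conjunct here is already in the original writing event.
(c) Not entailed — the soup is what froze, not the milk.
(d) Not entailed — Sade melted the chocolate, not the soup; the soup belongs to the freezing event.
(e) Not entailed — Dara wrote the memo, not the chocolate; the chocolate belongs to the melting event.

(a), (b)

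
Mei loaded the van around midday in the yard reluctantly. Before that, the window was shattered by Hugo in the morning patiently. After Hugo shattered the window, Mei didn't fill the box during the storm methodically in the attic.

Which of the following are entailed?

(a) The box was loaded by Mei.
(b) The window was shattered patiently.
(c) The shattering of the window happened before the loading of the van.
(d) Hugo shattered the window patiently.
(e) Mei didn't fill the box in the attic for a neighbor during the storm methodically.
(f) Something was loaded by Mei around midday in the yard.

(a) Not entailed — Mei loaded the van, not the box; the box belongs to the filling event.
(b) Entailed — this follows by dropping conjuncts from the shattering event's description.
(c) Entailed — the narrative places the shattering before the loading.
(d) Entailed — the original entails any weakening of itself; this just drops 'in the morning'.
(e) Entailed — under negation, adding a further restriction is entailed: if no such filling event occurred, none occurred for a neighbor either.
(f) Entailed — every conjunct here is already in the original loading event.

(b), (c), (d), (e), (f)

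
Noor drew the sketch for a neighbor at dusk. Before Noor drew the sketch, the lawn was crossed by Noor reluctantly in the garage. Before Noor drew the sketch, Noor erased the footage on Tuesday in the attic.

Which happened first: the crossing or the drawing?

The connectives place the crossing before the drawing.

the crossing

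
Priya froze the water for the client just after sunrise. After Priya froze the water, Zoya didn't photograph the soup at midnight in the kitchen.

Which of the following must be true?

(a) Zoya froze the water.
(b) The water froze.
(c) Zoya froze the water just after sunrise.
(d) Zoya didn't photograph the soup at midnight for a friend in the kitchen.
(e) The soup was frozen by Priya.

(a) Not entailed — the passage has Priya freezing the water, not Zoya.
(b) Entailed — 'Priya froze the water' is causative; it entails the inchoative 'the water froze'.
(c) Not entailed — the passage has Priya freezing the water, not Zoya.
(d) Entailed — under negation, adding a further restriction is entailed: if no such photographing event occurred, none occurred for a friend either.
(e) Not entailed — Priya froze the water, not the soup; the soup belongs to the photographing event.

(b), (d)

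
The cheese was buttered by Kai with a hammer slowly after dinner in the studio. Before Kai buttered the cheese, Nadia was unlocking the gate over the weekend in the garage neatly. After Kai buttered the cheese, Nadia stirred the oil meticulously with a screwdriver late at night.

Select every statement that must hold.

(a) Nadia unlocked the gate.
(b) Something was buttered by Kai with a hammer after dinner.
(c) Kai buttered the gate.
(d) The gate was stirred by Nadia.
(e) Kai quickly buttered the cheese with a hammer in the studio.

(a) Not entailed — 'was unlocking' is progressive on an accomplishment; it does not entail the completed 'unlocked'.
(b) Entailed — this follows by dropping conjuncts from the buttering event's description.
(c) Not entailed — Kai buttered the cheese, not the gate; the gate belongs to the unlocking event.
(d) Not entailed — Nadia stirred the oil, not the gate; the gate belongs to the unlocking event.
(e) Not entailed — 'quickly' adds a manner not in (and inconsistent with) the original.

(b)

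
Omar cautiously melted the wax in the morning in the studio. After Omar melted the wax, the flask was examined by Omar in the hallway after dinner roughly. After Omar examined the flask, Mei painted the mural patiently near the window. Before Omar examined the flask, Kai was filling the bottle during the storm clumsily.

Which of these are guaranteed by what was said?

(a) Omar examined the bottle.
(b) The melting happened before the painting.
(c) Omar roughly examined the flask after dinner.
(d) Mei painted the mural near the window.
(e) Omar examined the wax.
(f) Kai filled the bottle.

(b), (c), (d)

(a) Not entailed — Omar examined the flask, not the bottle; the bottle belongs to the filling event.
(b) Entailed — the narrative places the melting before the painting.
(c) Entailed — the original entails any weakening of itself; this just drops 'in the hallway'.
(d) Entailed — the original entails any weakening of itself; this just drops 'patiently'.
(e) Not entailed — Omar examined the flask, not the wax; the wax belongs to the melting event.
(f) Not entailed — 'was filling' is progressive on an accomplishment; it does not entail the completed 'filled'.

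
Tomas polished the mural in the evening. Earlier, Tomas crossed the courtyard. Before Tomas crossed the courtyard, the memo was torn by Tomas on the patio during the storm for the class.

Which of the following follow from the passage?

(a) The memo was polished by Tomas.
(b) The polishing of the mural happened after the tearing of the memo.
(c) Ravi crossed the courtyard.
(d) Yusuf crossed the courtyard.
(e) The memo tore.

(a) Not entailed — Tomas polished the mural, not the memo; the memo belongs to the tearing event.
(b) Entailed — the narrative places the tearing before the polishing.
(c) Not entailed — the passage has Tomas crossing the courtyard, not Ravi.
(d) Not entailed — the passage has Tomas crossing the courtyard, not Yusuf.
(e) Entailed — 'Tomas tore the memo' is causative; it entails the inchoative 'the memo tore'.

(b), (e)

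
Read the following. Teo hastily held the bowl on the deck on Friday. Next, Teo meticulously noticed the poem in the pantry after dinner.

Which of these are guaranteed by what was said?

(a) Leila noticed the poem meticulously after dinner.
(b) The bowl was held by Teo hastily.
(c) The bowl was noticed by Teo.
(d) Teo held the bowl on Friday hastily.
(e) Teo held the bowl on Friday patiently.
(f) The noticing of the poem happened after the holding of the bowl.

(b), (d), (f)

(a) Not entailed — the passage has Teo noticing the poem, not Leila.
(b) Entailed — every conjunct here is already in the original holding event.
(c) Not entailed — Teo noticed the poem, not the bowl; the bowl belongs to the holding event.
(d) Entailed — the original entails any weakening of itself; this just drops 'on the deck'.
(e) Not entailed — 'patiently' adds a manner not in (and inconsistent with) the original.
(f) Entailed — the narrative places the holding before the noticing.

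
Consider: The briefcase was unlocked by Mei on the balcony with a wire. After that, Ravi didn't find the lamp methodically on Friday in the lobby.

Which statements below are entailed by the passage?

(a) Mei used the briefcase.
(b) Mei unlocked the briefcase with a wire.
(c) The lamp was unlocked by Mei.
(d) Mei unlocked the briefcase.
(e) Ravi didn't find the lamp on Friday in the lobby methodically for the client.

(a) Not entailed — the briefcase is the patient, not an instrument — Mei used a wire.
(b) Entailed — this follows by dropping conjuncts from the unlocking event's description.
(c) Not entailed — Mei unlocked the briefcase, not the lamp; the lamp belongs to the finding event.
(d) Entailed — dropping 'with a wire', 'on the balcony' leaves a sub-description the original still satisfies.
(e) Entailed — under negation, adding a further restriction is entailed: if no such finding event occurred, none occurred for the client either.

(b), (d), (e)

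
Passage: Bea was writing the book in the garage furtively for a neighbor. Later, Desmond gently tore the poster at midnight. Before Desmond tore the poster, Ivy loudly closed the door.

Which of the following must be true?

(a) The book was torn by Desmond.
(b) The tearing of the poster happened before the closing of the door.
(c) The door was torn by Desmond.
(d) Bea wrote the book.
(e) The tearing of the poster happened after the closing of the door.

(a) Not entailed — Desmond tore the poster, not the book; the book belongs to the writing event.
(b) Not entailed — the narrative places the closing before the tearing, not after.
(c) Not entailed — Desmond tore the poster, not the door; the door belongs to the closing event.
(d) Not entailed — 'was writing' is progressive on an accomplishment; it does not entail the completed 'wrote'.
(e) Entailed — the narrative places the closing before the tearing.

(e)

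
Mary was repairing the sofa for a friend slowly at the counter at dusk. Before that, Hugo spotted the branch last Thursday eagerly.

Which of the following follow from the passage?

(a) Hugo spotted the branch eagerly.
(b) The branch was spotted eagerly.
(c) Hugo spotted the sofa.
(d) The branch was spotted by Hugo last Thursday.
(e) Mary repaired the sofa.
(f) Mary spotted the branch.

(a), (b), (d)

(a) Entailed — every conjunct here is already in the original spotting event.
(b) Entailed — the original entails any weakening of itself; this just drops 'last Thursday' and generalizes the agent.
(c) Not entailed — Hugo spotted the branch, not the sofa; the sofa belongs to the repairing event.
(d) Entailed — dropping 'eagerly' leaves a sub-description the original still satisfies.
(e) Not entailed — 'was repairing' is progressive on an accomplishment; it does not entail the completed 'repaired'.
(f) Not entailed — the passage has Hugo spotting the branch, not Mary.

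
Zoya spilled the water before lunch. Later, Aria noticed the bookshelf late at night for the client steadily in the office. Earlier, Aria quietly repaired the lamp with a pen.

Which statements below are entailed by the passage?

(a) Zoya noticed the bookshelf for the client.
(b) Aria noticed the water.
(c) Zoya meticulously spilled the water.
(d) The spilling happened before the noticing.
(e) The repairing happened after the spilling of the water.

(a) Not entailed — the passage has Aria noticing the bookshelf, not Zoya.
(b) Not entailed — Aria noticed the bookshelf, not the water; the water belongs to the spilling event.
(c) Not entailed — 'meticulously' adds information not in the original event.
(d) Entailed — the narrative places the spilling before the noticing.
(e) Not entailed — the narrative doesn't order the spilling relative to the repairing.

(d)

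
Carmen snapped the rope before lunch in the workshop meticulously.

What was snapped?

'the rope' marks the patient of the snapping event.

the rope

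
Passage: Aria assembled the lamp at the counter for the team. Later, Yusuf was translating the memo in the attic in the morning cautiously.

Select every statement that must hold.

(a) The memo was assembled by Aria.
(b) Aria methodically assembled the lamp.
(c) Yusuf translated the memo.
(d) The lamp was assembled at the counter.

(a) Not entailed — Aria assembled the lamp, not the memo; the memo belongs to the translating event.
(b) Not entailed — 'methodically' adds information not in the original event.
(c) Not entailed — 'was translating' is progressive on an accomplishment; it does not entail the completed 'translated'.
(d) Entailed — dropping 'for the team' and generalizing the agent leaves a sub-description the original still satisfies.

(d)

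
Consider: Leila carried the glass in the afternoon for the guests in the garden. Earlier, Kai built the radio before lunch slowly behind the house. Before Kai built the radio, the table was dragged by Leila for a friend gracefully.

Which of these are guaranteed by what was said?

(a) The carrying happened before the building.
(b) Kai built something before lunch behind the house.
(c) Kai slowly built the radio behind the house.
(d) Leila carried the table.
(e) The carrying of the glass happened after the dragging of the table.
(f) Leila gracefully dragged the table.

(b), (c), (e), (f)

(a) Not entailed — the narrative places the building before the carrying, not after.
(b) Entailed — this follows by dropping conjuncts from the building event's description.
(c) Entailed — this follows by dropping conjuncts from the building event's description.
(d) Not entailed — Leila carried the glass, not the table; the table belongs to the dragging event.
(e) Entailed — the narrative places the dragging before the carrying.
(f) Entailed — this follows by dropping conjuncts from the dragging event's description.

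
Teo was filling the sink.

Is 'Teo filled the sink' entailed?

no

'was filling' is progressive; for an accomplishment like 'fill the sink', it doesn't entail completion.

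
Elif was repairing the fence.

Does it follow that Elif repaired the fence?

no

'was repairing' is progressive; for an accomplishment like 'repair the fence', it doesn't entail completion.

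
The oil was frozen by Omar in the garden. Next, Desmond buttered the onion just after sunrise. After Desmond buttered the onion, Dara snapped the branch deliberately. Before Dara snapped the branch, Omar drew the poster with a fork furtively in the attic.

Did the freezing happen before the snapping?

The narrative orders the freezing before the snapping.

yes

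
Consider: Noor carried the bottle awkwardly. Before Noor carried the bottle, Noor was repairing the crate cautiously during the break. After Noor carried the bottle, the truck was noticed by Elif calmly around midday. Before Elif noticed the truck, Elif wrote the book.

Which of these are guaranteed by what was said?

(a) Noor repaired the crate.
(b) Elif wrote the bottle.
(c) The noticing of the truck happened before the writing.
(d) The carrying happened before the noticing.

(d)

(a) Not entailed — 'was repairing' is progressive on an accomplishment; it does not entail the completed 'repaired'.
(b) Not entailed — Elif wrote the book, not the bottle; the bottle belongs to the carrying event.
(c) Not entailed — the narrative places the writing before the noticing, not after.
(d) Entailed — the narrative places the carrying before the noticing.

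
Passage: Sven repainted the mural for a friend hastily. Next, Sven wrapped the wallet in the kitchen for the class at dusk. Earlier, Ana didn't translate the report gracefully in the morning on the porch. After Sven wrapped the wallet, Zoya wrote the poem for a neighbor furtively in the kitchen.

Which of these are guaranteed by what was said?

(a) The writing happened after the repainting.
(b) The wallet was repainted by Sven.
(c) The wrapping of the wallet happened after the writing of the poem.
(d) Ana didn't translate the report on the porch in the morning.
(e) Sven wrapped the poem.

(a)

(a) Entailed — the narrative places the repainting before the writing.
(b) Not entailed — Sven repainted the mural, not the wallet; the wallet belongs to the wrapping event.
(c) Not entailed — the narrative places the wrapping before the writing, not after.
(d) Not entailed — dropping 'gracefully' under negation is not valid — the original leaves open that Ana translated the report some other way.
(e) Not entailed — Sven wrapped the wallet, not the poem; the poem belongs to the writing event.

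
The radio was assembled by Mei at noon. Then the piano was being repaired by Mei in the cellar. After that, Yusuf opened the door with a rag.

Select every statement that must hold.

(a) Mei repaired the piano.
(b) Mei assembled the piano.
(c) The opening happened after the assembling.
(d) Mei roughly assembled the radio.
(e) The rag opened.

(c)

(a) Not entailed — 'was repairing' is progressive on an accomplishment; it does not entail the completed 'repaired'.
(b) Not entailed — Mei assembled the radio, not the piano; the piano belongs to the repairing event.
(c) Entailed — the narrative places the assembling before the opening.
(d) Not entailed — 'roughly' adds information not in the original event.
(e) Not entailed — the door is what opened, not the rag.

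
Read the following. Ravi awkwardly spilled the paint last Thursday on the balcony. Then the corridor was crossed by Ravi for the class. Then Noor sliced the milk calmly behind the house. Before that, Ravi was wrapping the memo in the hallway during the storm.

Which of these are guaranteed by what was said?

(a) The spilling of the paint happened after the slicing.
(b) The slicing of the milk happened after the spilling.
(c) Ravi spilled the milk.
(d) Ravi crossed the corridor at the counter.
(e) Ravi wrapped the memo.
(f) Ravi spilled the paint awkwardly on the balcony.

(b), (f)

(a) Not entailed — the narrative places the spilling before the slicing, not after.
(b) Entailed — the narrative places the spilling before the slicing.
(c) Not entailed — Ravi spilled the paint, not the milk; the milk belongs to the slicing event.
(d) Not entailed — 'at the counter' adds information not in the original event.
(e) Not entailed — 'was wrapping' is progressive on an accomplishment; it does not entail the completed 'wrapped'.
(f) Entailed — every conjunct here is already in the original spilling event.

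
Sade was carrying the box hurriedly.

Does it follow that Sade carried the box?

'carry' is atelic; if Sade was carrying the box, then Sade carried the box (for some time).

yes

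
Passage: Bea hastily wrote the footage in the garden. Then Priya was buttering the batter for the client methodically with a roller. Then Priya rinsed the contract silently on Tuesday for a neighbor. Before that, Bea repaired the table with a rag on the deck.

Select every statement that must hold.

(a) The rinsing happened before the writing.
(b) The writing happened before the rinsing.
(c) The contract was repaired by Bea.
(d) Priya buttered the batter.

(b)

(a) Not entailed — the narrative places the writing before the rinsing, not after.
(b) Entailed — the narrative places the writing before the rinsing.
(c) Not entailed — Bea repaired the table, not the contract; the contract belongs to the rinsing event.
(d) Not entailed — 'was buttering' is progressive on an accomplishment; it does not entail the completed 'buttered'.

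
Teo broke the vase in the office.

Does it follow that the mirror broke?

Nothing is said about any mirror; only the vase is affected.

no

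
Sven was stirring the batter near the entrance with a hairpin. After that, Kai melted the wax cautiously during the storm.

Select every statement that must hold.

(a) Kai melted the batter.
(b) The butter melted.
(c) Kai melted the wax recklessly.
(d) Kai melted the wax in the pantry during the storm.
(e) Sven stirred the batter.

(e)

(a) Not entailed — Kai melted the wax, not the batter; the batter belongs to the stirring event.
(b) Not entailed — the wax is what melted, not the butter.
(c) Not entailed — 'recklessly' adds a manner not in (and inconsistent with) the original.
(d) Not entailed — 'in the pantry' adds information not in the original event.
(e) Entailed — 'stir' is an activity; 'was stirring' entails that some stirring happened, so 'stirred' holds.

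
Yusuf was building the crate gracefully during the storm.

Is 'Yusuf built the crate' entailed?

'was building' is progressive; for an accomplishment like 'build the crate', it doesn't entail completion.

no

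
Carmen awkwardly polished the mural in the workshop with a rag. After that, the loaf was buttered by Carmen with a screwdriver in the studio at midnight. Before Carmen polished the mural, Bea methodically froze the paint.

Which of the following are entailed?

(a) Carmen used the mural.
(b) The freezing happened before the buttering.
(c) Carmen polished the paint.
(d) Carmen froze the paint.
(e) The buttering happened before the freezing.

(b)

(a) Not entailed — the mural is the patient, not an instrument — Carmen used a rag.
(b) Entailed — the narrative places the freezing before the buttering.
(c) Not entailed — Carmen polished the mural, not the paint; the paint belongs to the freezing event.
(d) Not entailed — the passage has Bea freezing the paint, not Carmen.
(e) Not entailed — the narrative places the freezing before the buttering, not after.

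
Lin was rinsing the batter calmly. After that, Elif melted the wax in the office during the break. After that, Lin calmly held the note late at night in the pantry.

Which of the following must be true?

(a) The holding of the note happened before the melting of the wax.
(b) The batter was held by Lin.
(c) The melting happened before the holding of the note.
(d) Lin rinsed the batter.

(c), (d)

(a) Not entailed — the narrative places the melting before the holding, not after.
(b) Not entailed — Lin held the note, not the batter; the batter belongs to the rinsing event.
(c) Entailed — the narrative places the melting before the holding.
(d) Entailed — 'rinse' is an activity; 'was rinsing' entails that some rinsing happened, so 'rinsed' holds.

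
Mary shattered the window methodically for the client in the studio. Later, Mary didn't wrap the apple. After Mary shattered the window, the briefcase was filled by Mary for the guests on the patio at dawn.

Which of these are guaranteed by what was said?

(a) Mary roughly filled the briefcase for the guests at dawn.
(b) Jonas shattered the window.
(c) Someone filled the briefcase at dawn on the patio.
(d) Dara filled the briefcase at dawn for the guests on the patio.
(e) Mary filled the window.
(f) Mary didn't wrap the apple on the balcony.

(a) Not entailed — 'roughly' adds information not in the original event.
(b) Not entailed — the passage has Mary shattering the window, not Jonas.
(c) Entailed — every conjunct here is already in the original filling event.
(d) Not entailed — the passage has Mary filling the briefcase, not Dara.
(e) Not entailed — Mary filled the briefcase, not the window; the window belongs to the shattering event.
(f) Entailed — under negation, adding a further restriction is entailed: if no such wrapping event occurred, none occurred on the balcony either.

(c), (f)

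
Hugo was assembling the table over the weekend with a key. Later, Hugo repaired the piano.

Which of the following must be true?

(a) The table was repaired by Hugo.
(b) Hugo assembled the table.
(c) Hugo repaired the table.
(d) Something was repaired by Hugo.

(d)

(a) Not entailed — Hugo repaired the piano, not the table; the table belongs to the assembling event.
(b) Not entailed — 'was assembling' is progressive on an accomplishment; it does not entail the completed 'assembled'.
(c) Not entailed — Hugo repaired the piano, not the table; the table belongs to the assembling event.
(d) Entailed — this follows by dropping conjuncts from the repairing event's description.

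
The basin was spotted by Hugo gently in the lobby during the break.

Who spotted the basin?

Hugo

'Hugo' marks the agent of the spotting event.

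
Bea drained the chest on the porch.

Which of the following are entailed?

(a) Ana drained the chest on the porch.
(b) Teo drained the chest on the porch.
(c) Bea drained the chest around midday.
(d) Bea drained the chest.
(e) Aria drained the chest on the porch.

(a) Not entailed — the passage has Bea draining the chest, not Ana.
(b) Not entailed — the passage has Bea draining the chest, not Teo.
(c) Not entailed — 'around midday' adds information not in the original event.
(d) Entailed — dropping 'on the porch' leaves a sub-description the original still satisfies.
(e) Not entailed — the passage has Bea draining the chest, not Aria.

(d)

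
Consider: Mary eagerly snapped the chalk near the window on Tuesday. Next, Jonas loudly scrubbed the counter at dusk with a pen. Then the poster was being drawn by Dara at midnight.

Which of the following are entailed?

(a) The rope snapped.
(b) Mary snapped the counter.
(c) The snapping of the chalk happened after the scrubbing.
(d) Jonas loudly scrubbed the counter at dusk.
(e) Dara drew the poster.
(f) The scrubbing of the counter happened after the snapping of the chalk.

(d), (f)

(a) Not entailed — the chalk is what snapped, not the rope.
(b) Not entailed — Mary snapped the chalk, not the counter; the counter belongs to the scrubbing event.
(c) Not entailed — the narrative places the snapping before the scrubbing, not after.
(d) Entailed — dropping 'with a pen' leaves a sub-description the original still satisfies.
(e) Not entailed — 'was drawing' is progressive on an accomplishment; it does not entail the completed 'drew'.
(f) Entailed — the narrative places the snapping before the scrubbing.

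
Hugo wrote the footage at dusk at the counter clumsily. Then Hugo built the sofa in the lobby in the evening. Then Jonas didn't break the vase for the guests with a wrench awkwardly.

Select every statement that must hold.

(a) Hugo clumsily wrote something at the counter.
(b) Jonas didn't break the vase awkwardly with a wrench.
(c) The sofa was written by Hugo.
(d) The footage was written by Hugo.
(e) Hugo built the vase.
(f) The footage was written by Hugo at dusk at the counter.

(a) Entailed — this follows by dropping conjuncts from the writing event's description.
(b) Not entailed — dropping 'for the guests' under negation is not valid — the original leaves open that Jonas broke the vase some other way.
(c) Not entailed — Hugo wrote the footage, not the sofa; the sofa belongs to the building event.
(d) Entailed — the original entails any weakening of itself; this just drops 'at the counter', 'clumsily', 'at dusk'.
(e) Not entailed — Hugo built the sofa, not the vase; the vase belongs to the breaking event.
(f) Entailed — this follows by dropping conjuncts from the writing event's description.

(a), (d), (f)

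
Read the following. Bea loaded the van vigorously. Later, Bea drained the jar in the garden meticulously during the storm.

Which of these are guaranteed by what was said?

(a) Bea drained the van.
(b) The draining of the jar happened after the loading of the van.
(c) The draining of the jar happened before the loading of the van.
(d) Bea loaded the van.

(b), (d)

(a) Not entailed — Bea drained the jar, not the van; the van belongs to the loading event.
(b) Entailed — the narrative places the loading before the draining.
(c) Not entailed — the narrative places the loading before the draining, not after.
(d) Entailed — this follows by dropping conjuncts from the loading event's description.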